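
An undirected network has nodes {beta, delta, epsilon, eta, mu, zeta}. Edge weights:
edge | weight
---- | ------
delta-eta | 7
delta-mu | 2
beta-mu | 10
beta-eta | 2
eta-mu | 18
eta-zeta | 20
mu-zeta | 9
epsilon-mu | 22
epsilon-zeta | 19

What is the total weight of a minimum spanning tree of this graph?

Sort edges by weight, then run Kruskal:
beta-eta (2): add. Components now {delta} {beta,eta} {zeta} {mu} {epsilon}
delta-mu (2): add. Components now {delta,mu} {beta,eta} {zeta} {epsilon}
delta-eta (7): add. Components now {beta,delta,eta,mu} {zeta} {epsilon}
mu-zeta (9): add. Components now {beta,delta,eta,mu,zeta} {epsilon}
beta-mu (10): skip — mu and beta already connected.
eta-mu (18): skip — eta and mu already connected.
epsilon-zeta (19): add. Components now {beta,delta,epsilon,eta,mu,zeta}
MST edges: beta-eta, delta-mu, delta-eta, mu-zeta, epsilon-zeta; total weight 2+2+7+9+19 = 39.

39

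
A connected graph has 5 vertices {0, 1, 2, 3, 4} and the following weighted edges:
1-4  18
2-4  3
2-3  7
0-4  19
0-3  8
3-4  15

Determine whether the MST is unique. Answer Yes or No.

Yes

Sort edges by weight, then run Kruskal:
2-4 (3): add — endpoints in different components.
2-3 (7): add — endpoints in different components.
0-3 (8): add — endpoints in different components.
3-4 (15): skip — 3 and 4 already connected.
1-4 (18): add — endpoints in different components.
Every non-tree edge has weight strictly greater than the heaviest edge on the tree path between its endpoints, so the MST is unique.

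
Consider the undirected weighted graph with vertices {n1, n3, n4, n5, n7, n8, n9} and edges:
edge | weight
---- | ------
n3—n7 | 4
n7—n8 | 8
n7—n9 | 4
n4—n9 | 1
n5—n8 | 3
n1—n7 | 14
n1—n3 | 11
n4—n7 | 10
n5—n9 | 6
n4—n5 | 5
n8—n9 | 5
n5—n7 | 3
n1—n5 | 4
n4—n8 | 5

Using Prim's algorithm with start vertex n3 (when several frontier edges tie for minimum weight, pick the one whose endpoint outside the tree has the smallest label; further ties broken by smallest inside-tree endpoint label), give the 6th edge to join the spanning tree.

n4-n9

Grow the tree from n3 using Prim:
Step 1: cheapest edge leaving the tree is n3—n7 (4); add n7.
Step 2: cheapest edge leaving the tree is n5—n7 (3); add n5.
Step 3: cheapest edge leaving the tree is n5—n8 (3); add n8.
Step 4: cheapest edge leaving the tree is n1—n5 (4); add n1.
Step 5: cheapest edge leaving the tree is n7—n9 (4); add n9.
Step 6: cheapest edge leaving the tree is n4—n9 (1); add n4.
The 6th edge added is n4—n9.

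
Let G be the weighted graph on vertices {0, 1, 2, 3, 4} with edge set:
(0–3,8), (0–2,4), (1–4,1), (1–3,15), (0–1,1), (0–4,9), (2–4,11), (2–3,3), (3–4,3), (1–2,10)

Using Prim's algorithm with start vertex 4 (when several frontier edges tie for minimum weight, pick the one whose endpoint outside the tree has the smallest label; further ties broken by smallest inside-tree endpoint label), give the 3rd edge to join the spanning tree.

Grow the tree from 4 using Prim:
Step 1: cheapest edge leaving the tree is 1–4 (1); add 1.
Step 2: cheapest edge leaving the tree is 0–1 (1); add 0.
Step 3: cheapest edge leaving the tree is 3–4 (3); add 3.
Step 4: cheapest edge leaving the tree is 2–3 (3); add 2.
The 3rd edge added is 3–4.

3-4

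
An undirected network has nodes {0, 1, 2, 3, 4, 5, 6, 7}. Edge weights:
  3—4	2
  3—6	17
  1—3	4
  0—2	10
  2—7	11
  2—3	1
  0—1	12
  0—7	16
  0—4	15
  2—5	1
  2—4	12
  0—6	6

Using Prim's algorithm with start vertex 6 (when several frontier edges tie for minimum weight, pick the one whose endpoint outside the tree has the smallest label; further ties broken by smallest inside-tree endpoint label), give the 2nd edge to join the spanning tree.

Prim, starting at 6.
Step 1: cheapest edge leaving the tree is 0—6 (6); add 0.
Step 2: cheapest edge leaving the tree is 0—2 (10); add 2.
Step 3: cheapest edge leaving the tree is 2—3 (1); add 3.
Step 4: cheapest edge leaving the tree is 2—5 (1); add 5.
Step 5: cheapest edge leaving the tree is 3—4 (2); add 4.
Step 6: cheapest edge leaving the tree is 1—3 (4); add 1.
Step 7: cheapest edge leaving the tree is 2—7 (11); add 7.
The 2nd edge added is 0—2.

0-2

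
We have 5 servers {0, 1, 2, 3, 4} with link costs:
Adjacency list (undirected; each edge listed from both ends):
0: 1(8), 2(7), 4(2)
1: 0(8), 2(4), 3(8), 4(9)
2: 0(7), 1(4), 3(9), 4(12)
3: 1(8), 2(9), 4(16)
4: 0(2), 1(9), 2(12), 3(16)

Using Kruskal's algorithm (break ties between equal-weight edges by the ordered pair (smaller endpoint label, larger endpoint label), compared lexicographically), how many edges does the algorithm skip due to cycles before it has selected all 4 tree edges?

1

Kruskal's algorithm — process edges by increasing weight (ties by edge label):
0 4 (2): add. Components now {0,4} {1} {2} {3}
1 2 (4): add. Components now {0,4} {1,2} {3}
0 2 (7): add. Components now {0,1,2,4} {3}
0 1 (8): skip — 0 and 1 already connected.
1 3 (8): add. Components now {0,1,2,3,4}
Edges rejected before the tree was complete: 1.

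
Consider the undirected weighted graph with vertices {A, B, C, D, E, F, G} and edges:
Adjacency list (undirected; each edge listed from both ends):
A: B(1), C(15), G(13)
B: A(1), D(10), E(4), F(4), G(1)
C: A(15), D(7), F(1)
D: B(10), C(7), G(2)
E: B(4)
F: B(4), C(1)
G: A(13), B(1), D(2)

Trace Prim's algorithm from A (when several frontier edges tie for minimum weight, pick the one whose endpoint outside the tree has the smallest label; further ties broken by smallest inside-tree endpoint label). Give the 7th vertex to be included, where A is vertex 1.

C

Grow the tree from A using Prim:
Step 1: cheapest edge leaving the tree is A B (1); add B.
Step 2: cheapest edge leaving the tree is B G (1); add G.
Step 3: cheapest edge leaving the tree is D G (2); add D.
Step 4: cheapest edge leaving the tree is B E (4); add E.
Step 5: cheapest edge leaving the tree is B F (4); add F.
Step 6: cheapest edge leaving the tree is C F (1); add C.
Vertex order: A, B, G, D, E, F, C. The 7th vertex is C.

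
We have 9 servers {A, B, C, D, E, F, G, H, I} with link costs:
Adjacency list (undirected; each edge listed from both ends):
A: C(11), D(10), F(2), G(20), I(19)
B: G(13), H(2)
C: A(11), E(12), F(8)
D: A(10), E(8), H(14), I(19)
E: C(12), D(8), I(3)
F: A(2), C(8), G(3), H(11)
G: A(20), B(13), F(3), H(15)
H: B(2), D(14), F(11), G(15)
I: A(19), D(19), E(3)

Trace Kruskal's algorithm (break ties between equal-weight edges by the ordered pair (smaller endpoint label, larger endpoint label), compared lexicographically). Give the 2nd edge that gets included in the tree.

B-H

Sort edges by weight, then run Kruskal:
A F (2): add — endpoints in different components.
B H (2): add — endpoints in different components.
E I (3): add — endpoints in different components.
F G (3): add — endpoints in different components.
C F (8): add — endpoints in different components.
D E (8): add — endpoints in different components.
A D (10): add — endpoints in different components.
A C (11): skip — A and C already connected.
F H (11): add — endpoints in different components.
The 2nd edge added is B H.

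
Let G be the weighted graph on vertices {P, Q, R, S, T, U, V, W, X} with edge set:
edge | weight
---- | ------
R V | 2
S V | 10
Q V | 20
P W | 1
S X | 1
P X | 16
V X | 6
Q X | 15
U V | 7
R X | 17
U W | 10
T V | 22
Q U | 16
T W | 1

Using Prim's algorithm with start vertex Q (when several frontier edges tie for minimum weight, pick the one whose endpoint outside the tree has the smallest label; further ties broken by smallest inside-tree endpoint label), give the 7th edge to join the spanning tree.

P-W

Grow the tree from Q using Prim:
Step 1: cheapest edge leaving the tree is Q X (15); add X.
Step 2: cheapest edge leaving the tree is S X (1); add S.
Step 3: cheapest edge leaving the tree is V X (6); add V.
Step 4: cheapest edge leaving the tree is R V (2); add R.
Step 5: cheapest edge leaving the tree is U V (7); add U.
Step 6: cheapest edge leaving the tree is U W (10); add W.
Step 7: cheapest edge leaving the tree is P W (1); add P.
Step 8: cheapest edge leaving the tree is T W (1); add T.
The 7th edge added is P W.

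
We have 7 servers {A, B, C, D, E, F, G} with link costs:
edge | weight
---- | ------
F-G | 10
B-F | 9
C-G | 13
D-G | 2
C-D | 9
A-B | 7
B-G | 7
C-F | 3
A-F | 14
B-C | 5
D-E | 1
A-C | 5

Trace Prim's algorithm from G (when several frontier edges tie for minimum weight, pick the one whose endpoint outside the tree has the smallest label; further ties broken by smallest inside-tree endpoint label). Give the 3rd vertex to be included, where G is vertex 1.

Prim's algorithm from G:
Step 1: frontier [D-G 2, B-G 7, F-G 10, C-G 13] → take D-G (2); add D.
Step 2: frontier [D-E 1, C-D 9, B-G 7, F-G 10, C-G 13] → take D-E (1); add E.
Step 3: frontier [C-D 9, B-G 7, F-G 10, C-G 13] → take B-G (7); add B.
Step 4: frontier [B-C 5, A-B 7, B-F 9, C-D 9, F-G 10, C-G 13] → take B-C (5); add C.
Step 5: frontier [A-B 7, B-F 9, C-F 3, A-C 5, F-G 10] → take C-F (3); add F.
Step 6: frontier [A-B 7, A-C 5, A-F 14] → take A-C (5); add A.
Vertex order: G, D, E, B, C, F, A. The 3rd vertex is E.

E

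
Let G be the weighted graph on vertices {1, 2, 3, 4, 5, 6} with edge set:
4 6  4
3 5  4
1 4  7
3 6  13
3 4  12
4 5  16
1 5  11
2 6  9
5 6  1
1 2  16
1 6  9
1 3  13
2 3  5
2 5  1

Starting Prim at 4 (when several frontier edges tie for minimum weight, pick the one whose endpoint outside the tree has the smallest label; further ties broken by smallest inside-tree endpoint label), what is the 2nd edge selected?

5-6

Prim's algorithm from 4:
Step 1: cheapest edge leaving the tree is 4 6 (4); add 6.
Step 2: cheapest edge leaving the tree is 5 6 (1); add 5.
Step 3: cheapest edge leaving the tree is 2 5 (1); add 2.
Step 4: cheapest edge leaving the tree is 3 5 (4); add 3.
Step 5: cheapest edge leaving the tree is 1 4 (7); add 1.
The 2nd edge added is 5 6.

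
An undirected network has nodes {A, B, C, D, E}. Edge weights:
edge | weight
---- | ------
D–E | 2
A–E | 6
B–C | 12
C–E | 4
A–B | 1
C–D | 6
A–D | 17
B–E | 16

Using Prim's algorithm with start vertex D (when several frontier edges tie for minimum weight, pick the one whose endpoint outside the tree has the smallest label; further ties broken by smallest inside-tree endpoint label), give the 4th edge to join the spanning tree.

Prim, starting at D.
Step 1: frontier [D–E 2, C–D 6, A–D 17] → take D–E (2); add E.
Step 2: frontier [C–D 6, A–D 17, C–E 4, A–E 6, B–E 16] → take C–E (4); add C.
Step 3: frontier [B–C 12, A–D 17, A–E 6, B–E 16] → take A–E (6); add A.
Step 4: frontier [A–B 1, B–C 12, B–E 16] → take A–B (1); add B.
The 4th edge added is A–B.

A-B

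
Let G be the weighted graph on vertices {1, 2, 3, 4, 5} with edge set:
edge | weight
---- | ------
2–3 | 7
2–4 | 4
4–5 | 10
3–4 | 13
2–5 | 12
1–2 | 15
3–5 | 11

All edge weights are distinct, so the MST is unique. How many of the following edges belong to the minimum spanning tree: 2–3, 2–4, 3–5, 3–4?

Sort edges by weight, then run Kruskal:
2–4 (4): add — endpoints in different components.
2–3 (7): add — endpoints in different components.
4–5 (10): add — endpoints in different components.
3–5 (11): skip — 3 and 5 already connected.
2–5 (12): skip — 2 and 5 already connected.
3–4 (13): skip — 3 and 4 already connected.
1–2 (15): add — endpoints in different components.
MST edge set: {2–4, 2–3, 4–5, 1–2}.
Of the listed edges, {2–3, 2–4} are in the MST → 2.

2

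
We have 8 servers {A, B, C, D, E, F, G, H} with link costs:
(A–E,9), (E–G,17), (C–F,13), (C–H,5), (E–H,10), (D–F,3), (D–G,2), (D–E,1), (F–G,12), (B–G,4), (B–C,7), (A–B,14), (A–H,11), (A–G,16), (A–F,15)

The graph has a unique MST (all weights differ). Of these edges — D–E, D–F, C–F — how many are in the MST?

Kruskal: consider edges lightest-first.
D–E (1): add — endpoints in different components.
D–G (2): add — endpoints in different components.
D–F (3): add — endpoints in different components.
B–G (4): add — endpoints in different components.
C–H (5): add — endpoints in different components.
B–C (7): add — endpoints in different components.
A–E (9): add — endpoints in different components.
MST edge set: {D–E, D–G, D–F, B–G, C–H, B–C, A–E}.
Of the listed edges, {D–E, D–F} are in the MST → 2.

2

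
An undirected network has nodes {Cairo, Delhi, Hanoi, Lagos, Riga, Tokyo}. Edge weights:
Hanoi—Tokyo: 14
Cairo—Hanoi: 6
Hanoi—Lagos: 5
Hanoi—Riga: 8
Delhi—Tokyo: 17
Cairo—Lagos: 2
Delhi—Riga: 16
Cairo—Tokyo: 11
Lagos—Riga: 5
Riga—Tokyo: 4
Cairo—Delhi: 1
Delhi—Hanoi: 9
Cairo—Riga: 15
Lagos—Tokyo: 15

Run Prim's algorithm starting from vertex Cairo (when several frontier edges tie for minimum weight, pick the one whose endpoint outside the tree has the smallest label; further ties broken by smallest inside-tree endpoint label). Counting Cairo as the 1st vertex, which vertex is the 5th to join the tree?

Riga

Grow the tree from Cairo using Prim:
Step 1: cheapest edge leaving the tree is Cairo—Delhi (1); add Delhi.
Step 2: cheapest edge leaving the tree is Cairo—Lagos (2); add Lagos.
Step 3: cheapest edge leaving the tree is Hanoi—Lagos (5); add Hanoi.
Step 4: cheapest edge leaving the tree is Lagos—Riga (5); add Riga.
Step 5: cheapest edge leaving the tree is Riga—Tokyo (4); add Tokyo.
Vertex order: Cairo, Delhi, Lagos, Hanoi, Riga, Tokyo. The 5th vertex is Riga.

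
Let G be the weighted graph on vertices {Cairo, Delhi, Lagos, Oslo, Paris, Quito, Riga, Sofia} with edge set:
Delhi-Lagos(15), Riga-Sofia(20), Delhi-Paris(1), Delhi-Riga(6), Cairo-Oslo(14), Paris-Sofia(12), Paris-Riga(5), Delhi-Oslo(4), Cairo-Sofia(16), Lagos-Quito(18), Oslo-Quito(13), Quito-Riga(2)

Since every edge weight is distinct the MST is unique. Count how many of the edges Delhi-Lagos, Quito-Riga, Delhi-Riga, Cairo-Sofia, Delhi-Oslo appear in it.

Kruskal's algorithm — process edges by increasing weight (ties by edge label):
Delhi-Paris (1): add — endpoints in different components.
Quito-Riga (2): add — endpoints in different components.
Delhi-Oslo (4): add — endpoints in different components.
Paris-Riga (5): add — endpoints in different components.
Delhi-Riga (6): skip — Riga and Delhi already connected.
Paris-Sofia (12): add — endpoints in different components.
Oslo-Quito (13): skip — Quito and Oslo already connected.
Cairo-Oslo (14): add — endpoints in different components.
Delhi-Lagos (15): add — endpoints in different components.
MST edge set: {Delhi-Paris, Quito-Riga, Delhi-Oslo, Paris-Riga, Paris-Sofia, Cairo-Oslo, Delhi-Lagos}.
Of the listed edges, {Delhi-Lagos, Quito-Riga, Delhi-Oslo} are in the MST → 3.

3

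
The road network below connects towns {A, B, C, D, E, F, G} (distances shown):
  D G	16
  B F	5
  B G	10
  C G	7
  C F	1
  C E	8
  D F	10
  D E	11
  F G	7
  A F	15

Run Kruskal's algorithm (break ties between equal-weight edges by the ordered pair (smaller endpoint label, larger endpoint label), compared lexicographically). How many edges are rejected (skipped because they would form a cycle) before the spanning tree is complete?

Kruskal's algorithm — process edges by increasing weight (ties by edge label):
C F (1): add. Components now {A} {B} {C,F} {D} {E} {G}
B F (5): add. Components now {A} {B,C,F} {D} {E} {G}
C G (7): add. Components now {A} {B,C,F,G} {D} {E}
F G (7): skip — F and G already connected.
C E (8): add. Components now {A} {B,C,E,F,G} {D}
B G (10): skip — B and G already connected.
D F (10): add. Components now {A} {B,C,D,E,F,G}
D E (11): skip — D and E already connected.
A F (15): add. Components now {A,B,C,D,E,F,G}
Edges rejected before the tree was complete: 3.

3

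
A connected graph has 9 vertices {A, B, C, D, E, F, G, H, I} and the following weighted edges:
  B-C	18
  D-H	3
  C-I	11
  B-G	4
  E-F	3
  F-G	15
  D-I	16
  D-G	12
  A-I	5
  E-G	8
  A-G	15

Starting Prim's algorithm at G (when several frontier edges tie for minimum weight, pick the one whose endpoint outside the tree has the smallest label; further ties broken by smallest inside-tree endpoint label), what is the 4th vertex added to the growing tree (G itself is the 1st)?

Grow the tree from G using Prim:
Step 1: frontier [B-G 4, E-G 8, D-G 12, A-G 15, F-G 15] → take B-G (4); add B.
Step 2: frontier [B-C 18, E-G 8, D-G 12, A-G 15, F-G 15] → take E-G (8); add E.
Step 3: frontier [B-C 18, E-F 3, D-G 12, A-G 15, F-G 15] → take E-F (3); add F.
Step 4: frontier [B-C 18, D-G 12, A-G 15] → take D-G (12); add D.
Step 5: frontier [B-C 18, D-H 3, D-I 16, A-G 15] → take D-H (3); add H.
Step 6: frontier [B-C 18, D-I 16, A-G 15] → take A-G (15); add A.
Step 7: frontier [A-I 5, B-C 18, D-I 16] → take A-I (5); add I.
Step 8: frontier [B-C 18, C-I 11] → take C-I (11); add C.
Vertex order: G, B, E, F, D, H, A, I, C. The 4th vertex is F.

F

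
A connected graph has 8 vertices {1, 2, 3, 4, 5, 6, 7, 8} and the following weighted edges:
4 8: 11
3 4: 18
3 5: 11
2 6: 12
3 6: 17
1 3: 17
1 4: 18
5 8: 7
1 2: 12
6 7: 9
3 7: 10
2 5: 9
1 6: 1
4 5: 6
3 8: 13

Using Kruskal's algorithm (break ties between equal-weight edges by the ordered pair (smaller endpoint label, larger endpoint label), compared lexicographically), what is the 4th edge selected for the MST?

2-5

Kruskal's algorithm — process edges by increasing weight (ties by edge label):
1 6 (1): add — endpoints in different components.
4 5 (6): add — endpoints in different components.
5 8 (7): add — endpoints in different components.
2 5 (9): add — endpoints in different components.
6 7 (9): add — endpoints in different components.
3 7 (10): add — endpoints in different components.
3 5 (11): add — endpoints in different components.
The 4th edge added is 2 5.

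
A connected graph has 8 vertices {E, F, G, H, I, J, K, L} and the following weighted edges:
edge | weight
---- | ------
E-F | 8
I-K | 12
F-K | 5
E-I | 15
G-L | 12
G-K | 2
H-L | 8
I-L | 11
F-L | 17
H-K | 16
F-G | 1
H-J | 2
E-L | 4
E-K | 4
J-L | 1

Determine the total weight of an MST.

25

Kruskal: consider edges lightest-first.
F-G (1): add — endpoints in different components.
J-L (1): add — endpoints in different components.
G-K (2): add — endpoints in different components.
H-J (2): add — endpoints in different components.
E-K (4): add — endpoints in different components.
E-L (4): add — endpoints in different components.
F-K (5): skip — F and K already connected.
E-F (8): skip — E and F already connected.
H-L (8): skip — H and L already connected.
I-L (11): add — endpoints in different components.
MST edges: F-G, J-L, G-K, H-J, E-K, E-L, I-L; total weight 1+1+2+2+4+4+11 = 25.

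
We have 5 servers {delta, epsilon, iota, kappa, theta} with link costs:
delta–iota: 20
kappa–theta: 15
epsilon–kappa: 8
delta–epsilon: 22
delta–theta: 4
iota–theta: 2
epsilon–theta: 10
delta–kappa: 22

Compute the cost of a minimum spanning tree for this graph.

24

Kruskal's algorithm — process edges by increasing weight (ties by edge label):
iota–theta (2): add. Components now {iota,theta} {kappa} {epsilon} {delta}
delta–theta (4): add. Components now {delta,iota,theta} {kappa} {epsilon}
epsilon–kappa (8): add. Components now {delta,iota,theta} {epsilon,kappa}
epsilon–theta (10): add. Components now {delta,epsilon,iota,kappa,theta}
MST edges: iota–theta, delta–theta, epsilon–kappa, epsilon–theta; total weight 2+4+8+10 = 24.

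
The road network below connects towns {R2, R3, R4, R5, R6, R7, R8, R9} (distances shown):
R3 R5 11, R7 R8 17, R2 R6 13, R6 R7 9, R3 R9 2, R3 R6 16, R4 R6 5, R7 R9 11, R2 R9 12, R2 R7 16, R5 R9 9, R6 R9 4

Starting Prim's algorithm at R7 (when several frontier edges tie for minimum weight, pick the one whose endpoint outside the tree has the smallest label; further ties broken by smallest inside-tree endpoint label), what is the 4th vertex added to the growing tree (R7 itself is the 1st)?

Grow the tree from R7 using Prim:
Step 1: frontier [R6 R7 9, R7 R9 11, R2 R7 16, R7 R8 17] → take R6 R7 (9); add R6.
Step 2: frontier [R6 R9 4, R4 R6 5, R2 R6 13, R3 R6 16, R7 R9 11, R2 R7 16, R7 R8 17] → take R6 R9 (4); add R9.
Step 3: frontier [R4 R6 5, R2 R6 13, R3 R6 16, R2 R7 16, R7 R8 17, R3 R9 2, R5 R9 9, R2 R9 12] → take R3 R9 (2); add R3.
Step 4: frontier [R3 R5 11, R4 R6 5, R2 R6 13, R2 R7 16, R7 R8 17, R5 R9 9, R2 R9 12] → take R4 R6 (5); add R4.
Step 5: frontier [R3 R5 11, R2 R6 13, R2 R7 16, R7 R8 17, R5 R9 9, R2 R9 12] → take R5 R9 (9); add R5.
Step 6: frontier [R2 R6 13, R2 R7 16, R7 R8 17, R2 R9 12] → take R2 R9 (12); add R2.
Step 7: frontier [R7 R8 17] → take R7 R8 (17); add R8.
Vertex order: R7, R6, R9, R3, R4, R5, R2, R8. The 4th vertex is R3.

R3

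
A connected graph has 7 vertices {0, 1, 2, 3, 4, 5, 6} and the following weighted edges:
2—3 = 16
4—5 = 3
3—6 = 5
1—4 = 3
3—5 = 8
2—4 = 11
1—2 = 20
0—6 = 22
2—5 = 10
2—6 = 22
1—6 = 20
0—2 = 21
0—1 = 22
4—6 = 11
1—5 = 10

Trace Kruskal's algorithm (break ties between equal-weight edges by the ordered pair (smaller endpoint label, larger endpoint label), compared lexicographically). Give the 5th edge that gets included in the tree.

2-5

Kruskal: consider edges lightest-first.
1—4 (3): add. Components now {0} {1,4} {2} {3} {5} {6}
4—5 (3): add. Components now {0} {1,4,5} {2} {3} {6}
3—6 (5): add. Components now {0} {1,4,5} {2} {3,6}
3—5 (8): add. Components now {0} {1,3,4,5,6} {2}
1—5 (10): skip — 1 and 5 already connected.
2—5 (10): add. Components now {0} {1,2,3,4,5,6}
2—4 (11): skip — 2 and 4 already connected.
4—6 (11): skip — 4 and 6 already connected.
2—3 (16): skip — 2 and 3 already connected.
1—2 (20): skip — 1 and 2 already connected.
1—6 (20): skip — 1 and 6 already connected.
0—2 (21): add. Components now {0,1,2,3,4,5,6}
The 5th edge added is 2—5.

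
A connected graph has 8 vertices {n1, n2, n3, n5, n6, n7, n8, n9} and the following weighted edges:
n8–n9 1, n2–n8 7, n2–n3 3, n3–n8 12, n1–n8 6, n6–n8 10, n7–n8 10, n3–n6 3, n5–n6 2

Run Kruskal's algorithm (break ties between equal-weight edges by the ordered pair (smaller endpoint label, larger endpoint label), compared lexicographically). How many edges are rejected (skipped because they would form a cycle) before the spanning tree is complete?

1

Sort edges by weight, then run Kruskal:
n8–n9 (1): add — endpoints in different components.
n5–n6 (2): add — endpoints in different components.
n2–n3 (3): add — endpoints in different components.
n3–n6 (3): add — endpoints in different components.
n1–n8 (6): add — endpoints in different components.
n2–n8 (7): add — endpoints in different components.
n6–n8 (10): skip — n8 and n6 already connected.
n7–n8 (10): add — endpoints in different components.
Edges rejected before the tree was complete: 1.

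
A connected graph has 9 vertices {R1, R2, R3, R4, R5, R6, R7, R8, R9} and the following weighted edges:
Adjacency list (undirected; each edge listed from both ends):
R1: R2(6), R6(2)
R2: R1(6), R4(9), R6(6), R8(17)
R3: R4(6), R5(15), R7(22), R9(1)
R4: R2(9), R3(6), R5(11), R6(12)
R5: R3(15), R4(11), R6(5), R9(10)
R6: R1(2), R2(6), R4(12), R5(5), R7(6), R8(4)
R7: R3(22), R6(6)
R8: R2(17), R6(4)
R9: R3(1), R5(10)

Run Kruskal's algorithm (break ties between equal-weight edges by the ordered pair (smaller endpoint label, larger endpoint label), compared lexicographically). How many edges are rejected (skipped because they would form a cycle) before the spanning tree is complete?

Kruskal's algorithm — process edges by increasing weight (ties by edge label):
R3 R9 (1): add — endpoints in different components.
R1 R6 (2): add — endpoints in different components.
R6 R8 (4): add — endpoints in different components.
R5 R6 (5): add — endpoints in different components.
R1 R2 (6): add — endpoints in different components.
R2 R6 (6): skip — R6 and R2 already connected.
R3 R4 (6): add — endpoints in different components.
R6 R7 (6): add — endpoints in different components.
R2 R4 (9): add — endpoints in different components.
Edges rejected before the tree was complete: 1.

1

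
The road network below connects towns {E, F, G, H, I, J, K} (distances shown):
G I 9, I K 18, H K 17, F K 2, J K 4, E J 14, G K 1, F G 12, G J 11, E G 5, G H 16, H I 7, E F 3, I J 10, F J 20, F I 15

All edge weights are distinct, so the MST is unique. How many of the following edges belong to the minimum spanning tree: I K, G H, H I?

Sort edges by weight, then run Kruskal:
G K (1): add. Components now {E} {F} {G,K} {H} {I} {J}
F K (2): add. Components now {E} {F,G,K} {H} {I} {J}
E F (3): add. Components now {E,F,G,K} {H} {I} {J}
J K (4): add. Components now {E,F,G,J,K} {H} {I}
E G (5): skip — E and G already connected.
H I (7): add. Components now {E,F,G,J,K} {H,I}
G I (9): add. Components now {E,F,G,H,I,J,K}
MST edge set: {G K, F K, E F, J K, H I, G I}.
Of the listed edges, {H I} are in the MST → 1.

1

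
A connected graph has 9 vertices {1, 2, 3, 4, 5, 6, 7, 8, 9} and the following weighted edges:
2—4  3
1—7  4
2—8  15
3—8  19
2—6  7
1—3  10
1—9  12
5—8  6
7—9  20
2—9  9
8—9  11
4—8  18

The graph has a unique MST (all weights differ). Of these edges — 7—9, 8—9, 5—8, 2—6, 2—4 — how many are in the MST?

4

Kruskal's algorithm — process edges by increasing weight (ties by edge label):
2—4 (3): add — endpoints in different components.
1—7 (4): add — endpoints in different components.
5—8 (6): add — endpoints in different components.
2—6 (7): add — endpoints in different components.
2—9 (9): add — endpoints in different components.
1—3 (10): add — endpoints in different components.
8—9 (11): add — endpoints in different components.
1—9 (12): add — endpoints in different components.
MST edge set: {2—4, 1—7, 5—8, 2—6, 2—9, 1—3, 8—9, 1—9}.
Of the listed edges, {8—9, 5—8, 2—6, 2—4} are in the MST → 4.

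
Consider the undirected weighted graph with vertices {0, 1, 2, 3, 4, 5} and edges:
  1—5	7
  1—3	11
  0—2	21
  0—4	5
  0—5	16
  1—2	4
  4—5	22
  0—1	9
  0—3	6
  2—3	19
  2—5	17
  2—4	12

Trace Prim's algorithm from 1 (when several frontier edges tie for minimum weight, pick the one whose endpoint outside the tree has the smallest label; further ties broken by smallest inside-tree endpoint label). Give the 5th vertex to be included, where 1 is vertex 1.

Prim, starting at 1.
Step 1: frontier [1—2 4, 1—5 7, 0—1 9, 1—3 11] → take 1—2 (4); add 2.
Step 2: frontier [1—5 7, 0—1 9, 1—3 11, 2—4 12, 2—5 17, 2—3 19, 0—2 21] → take 1—5 (7); add 5.
Step 3: frontier [0—1 9, 1—3 11, 2—4 12, 2—3 19, 0—2 21, 0—5 16, 4—5 22] → take 0—1 (9); add 0.
Step 4: frontier [0—4 5, 0—3 6, 1—3 11, 2—4 12, 2—3 19, 4—5 22] → take 0—4 (5); add 4.
Step 5: frontier [0—3 6, 1—3 11, 2—3 19] → take 0—3 (6); add 3.
Vertex order: 1, 2, 5, 0, 4, 3. The 5th vertex is 4.

4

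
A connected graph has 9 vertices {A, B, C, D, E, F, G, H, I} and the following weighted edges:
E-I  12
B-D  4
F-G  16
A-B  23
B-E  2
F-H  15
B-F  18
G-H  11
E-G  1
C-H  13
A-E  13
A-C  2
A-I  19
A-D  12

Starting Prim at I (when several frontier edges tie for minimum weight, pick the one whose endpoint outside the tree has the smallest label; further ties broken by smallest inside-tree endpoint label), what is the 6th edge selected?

A-D

Prim's algorithm from I:
Step 1: frontier [E-I 12, A-I 19] → take E-I (12); add E.
Step 2: frontier [E-G 1, B-E 2, A-E 13, A-I 19] → take E-G (1); add G.
Step 3: frontier [B-E 2, A-E 13, G-H 11, F-G 16, A-I 19] → take B-E (2); add B.
Step 4: frontier [B-D 4, B-F 18, A-B 23, A-E 13, G-H 11, F-G 16, A-I 19] → take B-D (4); add D.
Step 5: frontier [B-F 18, A-B 23, A-D 12, A-E 13, G-H 11, F-G 16, A-I 19] → take G-H (11); add H.
Step 6: frontier [B-F 18, A-B 23, A-D 12, A-E 13, F-G 16, C-H 13, F-H 15, A-I 19] → take A-D (12); add A.
Step 7: frontier [A-C 2, B-F 18, F-G 16, C-H 13, F-H 15] → take A-C (2); add C.
Step 8: frontier [B-F 18, F-G 16, F-H 15] → take F-H (15); add F.
The 6th edge added is A-D.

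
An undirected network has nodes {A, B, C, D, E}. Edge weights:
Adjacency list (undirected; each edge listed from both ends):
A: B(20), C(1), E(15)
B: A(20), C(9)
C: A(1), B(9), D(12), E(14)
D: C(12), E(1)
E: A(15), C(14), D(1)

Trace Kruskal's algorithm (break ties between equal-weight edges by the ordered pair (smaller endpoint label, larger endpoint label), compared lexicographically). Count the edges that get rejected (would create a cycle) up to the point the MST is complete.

0

Kruskal's algorithm — process edges by increasing weight (ties by edge label):
A C (1): add — endpoints in different components.
D E (1): add — endpoints in different components.
B C (9): add — endpoints in different components.
C D (12): add — endpoints in different components.
Edges rejected before the tree was complete: 0.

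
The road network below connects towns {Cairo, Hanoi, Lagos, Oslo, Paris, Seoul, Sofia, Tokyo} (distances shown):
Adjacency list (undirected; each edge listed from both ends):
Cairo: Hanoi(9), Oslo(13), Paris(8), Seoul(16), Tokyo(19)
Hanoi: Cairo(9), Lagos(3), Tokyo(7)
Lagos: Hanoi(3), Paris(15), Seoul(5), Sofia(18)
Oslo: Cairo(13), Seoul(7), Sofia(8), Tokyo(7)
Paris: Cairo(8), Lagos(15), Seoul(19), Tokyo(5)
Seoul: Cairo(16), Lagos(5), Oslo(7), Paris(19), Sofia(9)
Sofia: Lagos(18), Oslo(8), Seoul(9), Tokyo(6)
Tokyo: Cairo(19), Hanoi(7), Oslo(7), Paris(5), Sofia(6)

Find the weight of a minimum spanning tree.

41

Kruskal's algorithm — process edges by increasing weight (ties by edge label):
Hanoi—Lagos (3): add — endpoints in different components.
Lagos—Seoul (5): add — endpoints in different components.
Paris—Tokyo (5): add — endpoints in different components.
Sofia—Tokyo (6): add — endpoints in different components.
Hanoi—Tokyo (7): add — endpoints in different components.
Oslo—Seoul (7): add — endpoints in different components.
Oslo—Tokyo (7): skip — Oslo and Tokyo already connected.
Cairo—Paris (8): add — endpoints in different components.
MST edges: Hanoi—Lagos, Lagos—Seoul, Paris—Tokyo, Sofia—Tokyo, Hanoi—Tokyo, Oslo—Seoul, Cairo—Paris; total weight 3+5+5+6+7+7+8 = 41.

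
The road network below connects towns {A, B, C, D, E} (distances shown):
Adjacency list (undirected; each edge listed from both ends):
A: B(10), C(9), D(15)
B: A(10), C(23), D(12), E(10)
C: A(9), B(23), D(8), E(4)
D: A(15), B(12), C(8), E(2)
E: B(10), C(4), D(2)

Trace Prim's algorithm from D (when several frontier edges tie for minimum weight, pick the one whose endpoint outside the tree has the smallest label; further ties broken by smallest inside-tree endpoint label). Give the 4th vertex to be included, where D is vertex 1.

A

Prim's algorithm from D:
Step 1: cheapest edge leaving the tree is D-E (2); add E.
Step 2: cheapest edge leaving the tree is C-E (4); add C.
Step 3: cheapest edge leaving the tree is A-C (9); add A.
Step 4: cheapest edge leaving the tree is A-B (10); add B.
Vertex order: D, E, C, A, B. The 4th vertex is A.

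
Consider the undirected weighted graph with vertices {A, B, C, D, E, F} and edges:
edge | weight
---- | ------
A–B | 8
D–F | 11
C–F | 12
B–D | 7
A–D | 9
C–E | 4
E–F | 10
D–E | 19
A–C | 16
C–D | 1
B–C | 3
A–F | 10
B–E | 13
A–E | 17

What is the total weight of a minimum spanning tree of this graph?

26

Sort edges by weight, then run Kruskal:
C–D (1): add. Components now {A} {B} {C,D} {E} {F}
B–C (3): add. Components now {A} {B,C,D} {E} {F}
C–E (4): add. Components now {A} {B,C,D,E} {F}
B–D (7): skip — B and D already connected.
A–B (8): add. Components now {A,B,C,D,E} {F}
A–D (9): skip — A and D already connected.
A–F (10): add. Components now {A,B,C,D,E,F}
MST edges: C–D, B–C, C–E, A–B, A–F; total weight 1+3+4+8+10 = 26.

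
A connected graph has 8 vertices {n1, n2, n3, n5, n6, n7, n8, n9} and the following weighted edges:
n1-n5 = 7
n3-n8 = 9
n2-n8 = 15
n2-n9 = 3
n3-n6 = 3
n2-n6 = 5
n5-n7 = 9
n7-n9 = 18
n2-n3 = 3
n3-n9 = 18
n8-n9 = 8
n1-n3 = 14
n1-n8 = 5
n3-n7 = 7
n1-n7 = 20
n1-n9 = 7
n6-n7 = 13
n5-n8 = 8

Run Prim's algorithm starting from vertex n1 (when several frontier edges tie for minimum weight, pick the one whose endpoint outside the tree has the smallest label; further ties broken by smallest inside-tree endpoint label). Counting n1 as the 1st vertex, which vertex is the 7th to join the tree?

n6

Grow the tree from n1 using Prim:
Step 1: cheapest edge leaving the tree is n1-n8 (5); add n8.
Step 2: cheapest edge leaving the tree is n1-n5 (7); add n5.
Step 3: cheapest edge leaving the tree is n1-n9 (7); add n9.
Step 4: cheapest edge leaving the tree is n2-n9 (3); add n2.
Step 5: cheapest edge leaving the tree is n2-n3 (3); add n3.
Step 6: cheapest edge leaving the tree is n3-n6 (3); add n6.
Step 7: cheapest edge leaving the tree is n3-n7 (7); add n7.
Vertex order: n1, n8, n5, n9, n2, n3, n6, n7. The 7th vertex is n6.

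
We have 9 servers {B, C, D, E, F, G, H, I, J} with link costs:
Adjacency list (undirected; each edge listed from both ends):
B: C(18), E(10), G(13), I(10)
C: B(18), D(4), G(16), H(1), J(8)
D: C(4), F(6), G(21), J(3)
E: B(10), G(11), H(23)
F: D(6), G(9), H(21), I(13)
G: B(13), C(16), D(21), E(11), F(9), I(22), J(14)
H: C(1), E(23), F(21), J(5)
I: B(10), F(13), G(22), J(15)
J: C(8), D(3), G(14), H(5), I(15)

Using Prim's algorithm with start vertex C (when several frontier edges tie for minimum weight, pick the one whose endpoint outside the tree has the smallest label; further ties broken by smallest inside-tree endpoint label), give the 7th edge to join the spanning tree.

Grow the tree from C using Prim:
Step 1: cheapest edge leaving the tree is C—H (1); add H.
Step 2: cheapest edge leaving the tree is C—D (4); add D.
Step 3: cheapest edge leaving the tree is D—J (3); add J.
Step 4: cheapest edge leaving the tree is D—F (6); add F.
Step 5: cheapest edge leaving the tree is F—G (9); add G.
Step 6: cheapest edge leaving the tree is E—G (11); add E.
Step 7: cheapest edge leaving the tree is B—E (10); add B.
Step 8: cheapest edge leaving the tree is B—I (10); add I.
The 7th edge added is B—E.

B-E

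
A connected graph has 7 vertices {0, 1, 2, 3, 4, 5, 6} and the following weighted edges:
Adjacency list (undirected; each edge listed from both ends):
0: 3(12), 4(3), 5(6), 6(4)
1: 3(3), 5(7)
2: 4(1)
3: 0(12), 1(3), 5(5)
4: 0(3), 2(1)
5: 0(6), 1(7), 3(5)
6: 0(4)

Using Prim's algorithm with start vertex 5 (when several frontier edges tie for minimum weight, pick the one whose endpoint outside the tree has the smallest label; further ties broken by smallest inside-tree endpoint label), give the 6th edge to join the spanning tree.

Prim, starting at 5.
Step 1: cheapest edge leaving the tree is 3 5 (5); add 3.
Step 2: cheapest edge leaving the tree is 1 3 (3); add 1.
Step 3: cheapest edge leaving the tree is 0 5 (6); add 0.
Step 4: cheapest edge leaving the tree is 0 4 (3); add 4.
Step 5: cheapest edge leaving the tree is 2 4 (1); add 2.
Step 6: cheapest edge leaving the tree is 0 6 (4); add 6.
The 6th edge added is 0 6.

0-6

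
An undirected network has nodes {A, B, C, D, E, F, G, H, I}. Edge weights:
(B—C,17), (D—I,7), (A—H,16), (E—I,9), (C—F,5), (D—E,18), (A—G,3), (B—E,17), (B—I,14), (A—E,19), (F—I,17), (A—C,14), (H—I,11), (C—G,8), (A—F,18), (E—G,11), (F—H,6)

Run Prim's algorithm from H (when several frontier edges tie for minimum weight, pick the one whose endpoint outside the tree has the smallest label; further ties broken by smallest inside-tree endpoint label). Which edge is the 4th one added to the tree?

A-G

Prim's algorithm from H:
Step 1: cheapest edge leaving the tree is F—H (6); add F.
Step 2: cheapest edge leaving the tree is C—F (5); add C.
Step 3: cheapest edge leaving the tree is C—G (8); add G.
Step 4: cheapest edge leaving the tree is A—G (3); add A.
Step 5: cheapest edge leaving the tree is E—G (11); add E.
Step 6: cheapest edge leaving the tree is E—I (9); add I.
Step 7: cheapest edge leaving the tree is D—I (7); add D.
Step 8: cheapest edge leaving the tree is B—I (14); add B.
The 4th edge added is A—G.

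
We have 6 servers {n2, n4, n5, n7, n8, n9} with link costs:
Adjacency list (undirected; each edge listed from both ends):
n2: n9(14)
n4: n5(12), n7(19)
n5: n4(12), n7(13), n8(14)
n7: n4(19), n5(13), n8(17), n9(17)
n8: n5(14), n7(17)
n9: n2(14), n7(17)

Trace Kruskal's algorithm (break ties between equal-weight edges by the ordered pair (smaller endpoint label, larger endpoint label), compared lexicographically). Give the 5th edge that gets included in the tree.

n7-n9

Kruskal's algorithm — process edges by increasing weight (ties by edge label):
n4-n5 (12): add — endpoints in different components.
n5-n7 (13): add — endpoints in different components.
n2-n9 (14): add — endpoints in different components.
n5-n8 (14): add — endpoints in different components.
n7-n8 (17): skip — n8 and n7 already connected.
n7-n9 (17): add — endpoints in different components.
The 5th edge added is n7-n9.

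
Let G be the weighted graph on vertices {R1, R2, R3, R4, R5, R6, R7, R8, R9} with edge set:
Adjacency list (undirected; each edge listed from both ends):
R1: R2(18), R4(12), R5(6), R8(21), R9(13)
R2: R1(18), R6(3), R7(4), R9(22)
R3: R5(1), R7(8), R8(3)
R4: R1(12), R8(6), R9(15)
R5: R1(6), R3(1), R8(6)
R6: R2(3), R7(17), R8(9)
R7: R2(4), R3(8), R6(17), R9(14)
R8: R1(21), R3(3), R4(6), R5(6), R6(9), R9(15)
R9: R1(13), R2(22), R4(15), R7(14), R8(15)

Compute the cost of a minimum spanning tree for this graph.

44

Grow the tree from R5 using Prim:
Step 1: cheapest edge leaving the tree is R3 R5 (1); add R3.
Step 2: cheapest edge leaving the tree is R3 R8 (3); add R8.
Step 3: cheapest edge leaving the tree is R1 R5 (6); add R1.
Step 4: cheapest edge leaving the tree is R4 R8 (6); add R4.
Step 5: cheapest edge leaving the tree is R3 R7 (8); add R7.
Step 6: cheapest edge leaving the tree is R2 R7 (4); add R2.
Step 7: cheapest edge leaving the tree is R2 R6 (3); add R6.
Step 8: cheapest edge leaving the tree is R1 R9 (13); add R9.
MST edges: R3 R5, R3 R8, R1 R5, R4 R8, R3 R7, R2 R7, R2 R6, R1 R9; total weight 1+3+6+6+8+4+3+13 = 44.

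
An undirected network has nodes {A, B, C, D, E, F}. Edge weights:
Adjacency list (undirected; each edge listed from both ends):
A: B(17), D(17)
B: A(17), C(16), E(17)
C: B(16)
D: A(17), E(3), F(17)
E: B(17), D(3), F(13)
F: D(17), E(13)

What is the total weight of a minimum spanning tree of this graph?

Grow the tree from E using Prim:
Step 1: cheapest edge leaving the tree is D—E (3); add D.
Step 2: cheapest edge leaving the tree is E—F (13); add F.
Step 3: cheapest edge leaving the tree is A—D (17); add A.
Step 4: cheapest edge leaving the tree is A—B (17); add B.
Step 5: cheapest edge leaving the tree is B—C (16); add C.
MST edges: D—E, E—F, A—D, A—B, B—C; total weight 3+13+17+17+16 = 66.

66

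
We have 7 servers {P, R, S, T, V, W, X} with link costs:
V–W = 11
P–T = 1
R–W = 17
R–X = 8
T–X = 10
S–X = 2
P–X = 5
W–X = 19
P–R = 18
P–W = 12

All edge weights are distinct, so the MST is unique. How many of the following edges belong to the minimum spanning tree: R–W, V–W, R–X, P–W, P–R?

Kruskal: consider edges lightest-first.
P–T (1): add. Components now {S} {V} {R} {P,T} {X} {W}
S–X (2): add. Components now {S,X} {V} {R} {P,T} {W}
P–X (5): add. Components now {P,S,T,X} {V} {R} {W}
R–X (8): add. Components now {P,R,S,T,X} {V} {W}
T–X (10): skip — X and T already connected.
V–W (11): add. Components now {P,R,S,T,X} {V,W}
P–W (12): add. Components now {P,R,S,T,V,W,X}
MST edge set: {P–T, S–X, P–X, R–X, V–W, P–W}.
Of the listed edges, {V–W, R–X, P–W} are in the MST → 3.

3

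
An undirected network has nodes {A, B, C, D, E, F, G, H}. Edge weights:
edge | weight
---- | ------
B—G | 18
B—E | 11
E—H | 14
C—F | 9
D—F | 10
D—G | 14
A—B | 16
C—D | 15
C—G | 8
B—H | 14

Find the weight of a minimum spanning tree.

Prim, starting at G.
Step 1: cheapest edge leaving the tree is C—G (8); add C.
Step 2: cheapest edge leaving the tree is C—F (9); add F.
Step 3: cheapest edge leaving the tree is D—F (10); add D.
Step 4: cheapest edge leaving the tree is B—G (18); add B.
Step 5: cheapest edge leaving the tree is B—E (11); add E.
Step 6: cheapest edge leaving the tree is B—H (14); add H.
Step 7: cheapest edge leaving the tree is A—B (16); add A.
MST edges: C—G, C—F, D—F, B—G, B—E, B—H, A—B; total weight 8+9+10+18+11+14+16 = 86.

86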